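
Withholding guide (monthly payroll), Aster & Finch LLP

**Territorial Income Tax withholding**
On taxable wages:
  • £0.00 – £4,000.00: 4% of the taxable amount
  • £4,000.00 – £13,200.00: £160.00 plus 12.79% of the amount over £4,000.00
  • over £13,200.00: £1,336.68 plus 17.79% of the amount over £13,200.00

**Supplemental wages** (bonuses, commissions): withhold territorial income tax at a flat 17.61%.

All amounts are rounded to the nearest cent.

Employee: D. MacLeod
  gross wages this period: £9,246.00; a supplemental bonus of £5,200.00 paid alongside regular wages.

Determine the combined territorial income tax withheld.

£1,746.68

Territorial Income Tax: taxable = £9,246.00
  £160.00 + 12.79% × (£9,246.00 − £4,000.00) = £160.00 + 12.79% × £5,246.00 = £830.96
Supplemental (17.61% flat on bonus): 17.61% × £5,200.00 = £915.72
Total territorial income tax: £830.96 + £915.72 = £1,746.68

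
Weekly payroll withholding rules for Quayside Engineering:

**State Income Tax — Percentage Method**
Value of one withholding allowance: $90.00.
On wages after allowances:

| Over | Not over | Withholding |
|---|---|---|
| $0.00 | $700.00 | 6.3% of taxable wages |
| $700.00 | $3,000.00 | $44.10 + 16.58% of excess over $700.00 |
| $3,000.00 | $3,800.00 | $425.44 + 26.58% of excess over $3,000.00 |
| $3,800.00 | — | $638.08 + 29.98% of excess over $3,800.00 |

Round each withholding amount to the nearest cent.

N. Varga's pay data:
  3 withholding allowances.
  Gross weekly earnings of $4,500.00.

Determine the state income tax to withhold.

State Income Tax: taxable = $4,500.00 − 3×$90.00 = $4,230.00
  $638.08 + 29.98% × ($4,230.00 − $3,800.00) = $638.08 + 29.98% × $430.00 = $766.99

$766.99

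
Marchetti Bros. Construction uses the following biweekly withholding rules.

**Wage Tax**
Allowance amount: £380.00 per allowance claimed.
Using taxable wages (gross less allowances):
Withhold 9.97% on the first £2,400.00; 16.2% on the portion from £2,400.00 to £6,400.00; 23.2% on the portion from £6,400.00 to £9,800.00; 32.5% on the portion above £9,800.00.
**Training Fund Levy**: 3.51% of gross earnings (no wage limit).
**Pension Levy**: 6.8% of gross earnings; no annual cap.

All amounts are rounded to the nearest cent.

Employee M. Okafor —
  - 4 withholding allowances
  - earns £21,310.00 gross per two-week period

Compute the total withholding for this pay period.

Wage Tax: taxable = £21,310.00 − 4×£380.00 = £19,790.00
  £1,676.08 + 32.5% × (£19,790.00 − £9,800.00) = £1,676.08 + 32.5% × £9,990.00 = £4,922.83
Training Fund Levy: 3.51% × £21,310.00 = £747.98
Pension Levy: 6.8% × £21,310.00 = £1,449.08
Total: £4,922.83 + £747.98 + £1,449.08 = £7,119.89

£7,119.89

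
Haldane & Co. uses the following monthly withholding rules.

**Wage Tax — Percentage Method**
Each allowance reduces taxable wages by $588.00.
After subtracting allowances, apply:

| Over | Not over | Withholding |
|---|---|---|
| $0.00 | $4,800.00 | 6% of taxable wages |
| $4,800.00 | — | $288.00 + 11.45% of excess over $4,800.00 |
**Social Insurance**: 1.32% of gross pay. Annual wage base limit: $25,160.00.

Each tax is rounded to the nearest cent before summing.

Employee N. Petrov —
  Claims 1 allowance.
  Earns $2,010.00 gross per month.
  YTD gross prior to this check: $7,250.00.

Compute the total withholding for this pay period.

$111.85

Wage Tax: taxable = $2,010.00 − 1×$588.00 = $1,422.00
  6% × $1,422.00 = $85.32
Social Insurance: 1.32% × $2,010.00 = $26.53
Total: $85.32 + $26.53 = $111.85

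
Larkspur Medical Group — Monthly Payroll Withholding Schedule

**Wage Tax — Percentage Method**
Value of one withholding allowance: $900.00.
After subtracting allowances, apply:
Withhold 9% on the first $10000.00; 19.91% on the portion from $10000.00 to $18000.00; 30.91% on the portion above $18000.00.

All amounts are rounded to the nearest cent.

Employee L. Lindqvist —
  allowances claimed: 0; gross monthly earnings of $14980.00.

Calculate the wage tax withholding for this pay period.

Wage Tax: taxable = $14980.00
  $900.00 + 19.91% × ($14980.00 − $10000.00) = $900.00 + 19.91% × $4980.00 = $1891.52

$1891.52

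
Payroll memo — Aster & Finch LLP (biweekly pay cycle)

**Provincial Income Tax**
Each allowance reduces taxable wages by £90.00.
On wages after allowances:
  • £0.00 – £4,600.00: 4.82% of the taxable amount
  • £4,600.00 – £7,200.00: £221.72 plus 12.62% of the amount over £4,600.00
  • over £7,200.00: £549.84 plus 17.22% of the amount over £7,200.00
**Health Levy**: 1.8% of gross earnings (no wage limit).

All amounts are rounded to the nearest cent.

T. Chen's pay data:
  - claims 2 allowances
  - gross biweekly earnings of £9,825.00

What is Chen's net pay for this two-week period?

Provincial Income Tax: taxable = £9,825.00 − 2×£90.00 = £9,645.00
  £549.84 + 17.22% × (£9,645.00 − £7,200.00) = £549.84 + 17.22% × £2,445.00 = £970.87
Health Levy: 1.8% × £9,825.00 = £176.85
Total withheld: £970.87 + £176.85 = £1,147.72
Net pay: £9,825.00 − £1,147.72 = £8,677.28

£8,677.28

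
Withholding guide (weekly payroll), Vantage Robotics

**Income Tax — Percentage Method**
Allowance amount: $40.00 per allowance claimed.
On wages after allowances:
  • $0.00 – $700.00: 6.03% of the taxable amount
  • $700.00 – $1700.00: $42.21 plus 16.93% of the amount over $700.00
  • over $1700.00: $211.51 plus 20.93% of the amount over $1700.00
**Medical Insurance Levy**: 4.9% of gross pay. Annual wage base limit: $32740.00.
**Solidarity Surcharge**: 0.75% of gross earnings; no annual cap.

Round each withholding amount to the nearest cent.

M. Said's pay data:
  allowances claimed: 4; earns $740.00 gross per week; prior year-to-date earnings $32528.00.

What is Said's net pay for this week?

Income Tax: taxable = $740.00 − 4×$40.00 = $580.00
  6.03% × $580.00 = $34.97
Medical Insurance Levy: cap $32740.00 − YTD $32528.00 = $212.00 subject; 4.9% × $212.00 = $10.39
Solidarity Surcharge: 0.75% × $740.00 = $5.55
Total withheld: $34.97 + $10.39 + $5.55 = $50.91
Net pay: $740.00 − $50.91 = $689.09

$689.09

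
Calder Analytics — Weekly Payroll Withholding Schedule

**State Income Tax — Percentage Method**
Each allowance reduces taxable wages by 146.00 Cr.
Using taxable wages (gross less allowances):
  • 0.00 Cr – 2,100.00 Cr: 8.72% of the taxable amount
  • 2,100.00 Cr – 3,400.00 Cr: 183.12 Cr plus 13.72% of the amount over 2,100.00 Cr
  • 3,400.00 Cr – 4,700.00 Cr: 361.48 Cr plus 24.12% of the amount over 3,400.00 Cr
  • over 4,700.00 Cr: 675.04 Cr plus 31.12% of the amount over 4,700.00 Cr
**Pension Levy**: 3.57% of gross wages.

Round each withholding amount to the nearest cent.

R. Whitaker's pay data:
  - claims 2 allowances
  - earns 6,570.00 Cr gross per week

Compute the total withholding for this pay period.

1,400.66 Cr

State Income Tax: taxable = 6,570.00 Cr − 2×146.00 Cr = 6,278.00 Cr
  675.04 Cr + 31.12% × (6,278.00 Cr − 4,700.00 Cr) = 675.04 Cr + 31.12% × 1,578.00 Cr = 1,166.11 Cr
Pension Levy: 3.57% × 6,570.00 Cr = 234.55 Cr
Total: 1,166.11 Cr + 234.55 Cr = 1,400.66 Cr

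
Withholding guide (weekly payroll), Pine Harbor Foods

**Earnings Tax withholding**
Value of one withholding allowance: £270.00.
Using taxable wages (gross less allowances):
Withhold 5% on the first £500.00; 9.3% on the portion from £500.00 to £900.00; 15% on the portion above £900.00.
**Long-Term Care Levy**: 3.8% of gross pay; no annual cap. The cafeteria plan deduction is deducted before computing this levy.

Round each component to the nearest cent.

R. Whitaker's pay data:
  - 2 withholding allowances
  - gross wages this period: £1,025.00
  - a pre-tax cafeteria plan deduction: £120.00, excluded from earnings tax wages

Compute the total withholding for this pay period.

£52.64

Earnings Tax: taxable = £1,025.00 − £120.00 − 2×£270.00 = £365.00
  5% × £365.00 = £18.25
Long-Term Care Levy: 3.8% × £905.00 = £34.39
Total: £18.25 + £34.39 = £52.64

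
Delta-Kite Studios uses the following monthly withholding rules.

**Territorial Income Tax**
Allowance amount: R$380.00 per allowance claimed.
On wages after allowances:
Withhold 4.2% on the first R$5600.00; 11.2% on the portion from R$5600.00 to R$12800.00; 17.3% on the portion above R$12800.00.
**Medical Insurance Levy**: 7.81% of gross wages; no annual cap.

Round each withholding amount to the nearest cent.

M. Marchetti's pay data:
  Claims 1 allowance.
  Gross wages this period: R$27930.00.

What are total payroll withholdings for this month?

Territorial Income Tax: taxable = R$27930.00 − 1×R$380.00 = R$27550.00
  R$1041.60 + 17.3% × (R$27550.00 − R$12800.00) = R$1041.60 + 17.3% × R$14750.00 = R$3593.35
Medical Insurance Levy: 7.81% × R$27930.00 = R$2181.33
Total: R$3593.35 + R$2181.33 = R$5774.68

R$5774.68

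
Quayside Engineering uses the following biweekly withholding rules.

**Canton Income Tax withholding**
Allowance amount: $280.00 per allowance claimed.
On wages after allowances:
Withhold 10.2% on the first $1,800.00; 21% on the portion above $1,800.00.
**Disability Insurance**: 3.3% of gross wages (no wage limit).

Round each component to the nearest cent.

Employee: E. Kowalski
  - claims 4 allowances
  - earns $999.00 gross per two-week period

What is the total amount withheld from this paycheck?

$32.97

Canton Income Tax: taxable = $999.00 − 4×$280.00 = $-121.00
  Taxable ≤ 0 → $0.00
Disability Insurance: 3.3% × $999.00 = $32.97
Total: $0.00 + $32.97 = $32.97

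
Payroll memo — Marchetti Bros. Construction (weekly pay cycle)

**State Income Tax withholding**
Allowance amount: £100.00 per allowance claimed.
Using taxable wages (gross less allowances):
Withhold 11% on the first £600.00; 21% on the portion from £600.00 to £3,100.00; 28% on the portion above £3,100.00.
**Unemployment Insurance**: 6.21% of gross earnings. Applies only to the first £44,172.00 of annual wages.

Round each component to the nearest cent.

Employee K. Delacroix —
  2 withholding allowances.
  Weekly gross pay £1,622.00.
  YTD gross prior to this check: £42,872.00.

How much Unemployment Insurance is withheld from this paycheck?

Unemployment Insurance: cap £44,172.00 − YTD £42,872.00 = £1,300.00 subject; 6.21% × £1,300.00 = £80.73

£80.73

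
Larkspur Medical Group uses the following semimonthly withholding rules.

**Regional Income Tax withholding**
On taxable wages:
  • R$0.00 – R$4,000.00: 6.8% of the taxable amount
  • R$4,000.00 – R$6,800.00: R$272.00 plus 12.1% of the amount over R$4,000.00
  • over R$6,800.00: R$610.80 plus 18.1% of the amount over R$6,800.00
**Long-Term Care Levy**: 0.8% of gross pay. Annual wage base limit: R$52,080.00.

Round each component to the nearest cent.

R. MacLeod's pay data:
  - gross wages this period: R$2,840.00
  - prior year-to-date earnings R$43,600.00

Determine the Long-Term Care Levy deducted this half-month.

R$22.72

Long-Term Care Levy: 0.8% × R$2,840.00 = R$22.72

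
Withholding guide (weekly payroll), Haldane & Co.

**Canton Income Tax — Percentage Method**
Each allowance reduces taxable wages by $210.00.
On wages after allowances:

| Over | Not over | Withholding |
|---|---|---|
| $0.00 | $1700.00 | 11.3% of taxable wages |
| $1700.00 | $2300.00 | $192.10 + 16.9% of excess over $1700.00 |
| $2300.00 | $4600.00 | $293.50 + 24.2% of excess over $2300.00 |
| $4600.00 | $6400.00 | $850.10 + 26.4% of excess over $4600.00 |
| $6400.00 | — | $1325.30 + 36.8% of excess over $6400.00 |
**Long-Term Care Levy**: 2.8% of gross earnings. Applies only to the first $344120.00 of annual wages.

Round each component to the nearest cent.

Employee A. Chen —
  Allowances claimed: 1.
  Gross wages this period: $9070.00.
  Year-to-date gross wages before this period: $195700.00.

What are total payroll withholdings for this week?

Canton Income Tax: taxable = $9070.00 − 1×$210.00 = $8860.00
  $1325.30 + 36.8% × ($8860.00 − $6400.00) = $1325.30 + 36.8% × $2460.00 = $2230.58
Long-Term Care Levy: 2.8% × $9070.00 = $253.96
Total: $2230.58 + $253.96 = $2484.54

$2484.54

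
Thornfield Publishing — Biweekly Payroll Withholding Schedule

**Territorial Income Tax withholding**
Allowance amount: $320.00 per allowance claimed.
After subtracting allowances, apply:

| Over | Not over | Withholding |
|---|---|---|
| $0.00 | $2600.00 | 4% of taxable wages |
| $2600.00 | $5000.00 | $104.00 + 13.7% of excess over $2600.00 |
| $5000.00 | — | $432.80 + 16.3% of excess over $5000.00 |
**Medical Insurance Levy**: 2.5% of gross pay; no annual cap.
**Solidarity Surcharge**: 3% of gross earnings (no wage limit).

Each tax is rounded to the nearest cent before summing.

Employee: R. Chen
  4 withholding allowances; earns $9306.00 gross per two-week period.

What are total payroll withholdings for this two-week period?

$1437.87

Territorial Income Tax: taxable = $9306.00 − 4×$320.00 = $8026.00
  $432.80 + 16.3% × ($8026.00 − $5000.00) = $432.80 + 16.3% × $3026.00 = $926.04
Medical Insurance Levy: 2.5% × $9306.00 = $232.65
Solidarity Surcharge: 3% × $9306.00 = $279.18
Total: $926.04 + $232.65 + $279.18 = $1437.87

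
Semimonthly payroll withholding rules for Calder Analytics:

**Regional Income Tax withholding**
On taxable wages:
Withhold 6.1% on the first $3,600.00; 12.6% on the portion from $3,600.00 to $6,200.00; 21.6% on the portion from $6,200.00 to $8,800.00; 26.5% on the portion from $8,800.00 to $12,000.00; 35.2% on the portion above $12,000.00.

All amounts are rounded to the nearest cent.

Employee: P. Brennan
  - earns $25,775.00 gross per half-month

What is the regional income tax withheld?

Regional Income Tax: taxable = $25,775.00
  $1,956.80 + 35.2% × ($25,775.00 − $12,000.00) = $1,956.80 + 35.2% × $13,775.00 = $6,805.60

$6,805.60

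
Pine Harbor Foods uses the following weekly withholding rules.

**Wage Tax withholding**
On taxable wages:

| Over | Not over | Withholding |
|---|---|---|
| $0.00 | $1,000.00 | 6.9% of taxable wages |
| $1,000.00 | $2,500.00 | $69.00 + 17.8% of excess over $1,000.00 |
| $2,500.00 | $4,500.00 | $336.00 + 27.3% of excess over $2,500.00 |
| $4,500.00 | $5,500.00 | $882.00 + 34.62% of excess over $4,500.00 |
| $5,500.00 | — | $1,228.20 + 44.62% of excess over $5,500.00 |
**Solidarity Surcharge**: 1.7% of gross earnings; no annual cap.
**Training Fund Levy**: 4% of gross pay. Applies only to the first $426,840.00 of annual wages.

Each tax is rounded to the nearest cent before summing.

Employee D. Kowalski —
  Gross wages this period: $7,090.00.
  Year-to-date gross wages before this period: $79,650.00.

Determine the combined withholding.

$2,341.79

Wage Tax: taxable = $7,090.00
  $1,228.20 + 44.62% × ($7,090.00 − $5,500.00) = $1,228.20 + 44.62% × $1,590.00 = $1,937.66
Solidarity Surcharge: 1.7% × $7,090.00 = $120.53
Training Fund Levy: 4% × $7,090.00 = $283.60
Total: $1,937.66 + $120.53 + $283.60 = $2,341.79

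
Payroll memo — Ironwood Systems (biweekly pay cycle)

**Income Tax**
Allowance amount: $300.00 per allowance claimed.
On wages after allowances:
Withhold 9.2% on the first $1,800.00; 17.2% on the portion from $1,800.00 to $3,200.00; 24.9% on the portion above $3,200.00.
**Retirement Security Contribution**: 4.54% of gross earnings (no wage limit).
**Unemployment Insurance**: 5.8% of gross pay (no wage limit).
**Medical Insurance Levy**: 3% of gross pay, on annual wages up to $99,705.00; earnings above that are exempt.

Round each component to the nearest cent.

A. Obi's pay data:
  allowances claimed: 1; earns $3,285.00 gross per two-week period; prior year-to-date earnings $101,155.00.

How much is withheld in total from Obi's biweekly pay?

$709.09

Income Tax: taxable = $3,285.00 − 1×$300.00 = $2,985.00
  $165.60 + 17.2% × ($2,985.00 − $1,800.00) = $165.60 + 17.2% × $1,185.00 = $369.42
Retirement Security Contribution: 4.54% × $3,285.00 = $149.14
Unemployment Insurance: 5.8% × $3,285.00 = $190.53
Medical Insurance Levy: YTD $101,155.00 ≥ cap $99,705.00 → $0.00
Total: $369.42 + $149.14 + $190.53 + $0.00 = $709.09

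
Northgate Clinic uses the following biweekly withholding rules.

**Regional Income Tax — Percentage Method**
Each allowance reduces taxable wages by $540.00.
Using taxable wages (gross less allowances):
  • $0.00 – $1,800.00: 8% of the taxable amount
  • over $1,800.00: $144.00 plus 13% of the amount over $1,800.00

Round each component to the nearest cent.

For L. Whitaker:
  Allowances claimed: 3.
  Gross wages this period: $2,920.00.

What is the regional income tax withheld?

$104.00

Regional Income Tax: taxable = $2,920.00 − 3×$540.00 = $1,300.00
  8% × $1,300.00 = $104.00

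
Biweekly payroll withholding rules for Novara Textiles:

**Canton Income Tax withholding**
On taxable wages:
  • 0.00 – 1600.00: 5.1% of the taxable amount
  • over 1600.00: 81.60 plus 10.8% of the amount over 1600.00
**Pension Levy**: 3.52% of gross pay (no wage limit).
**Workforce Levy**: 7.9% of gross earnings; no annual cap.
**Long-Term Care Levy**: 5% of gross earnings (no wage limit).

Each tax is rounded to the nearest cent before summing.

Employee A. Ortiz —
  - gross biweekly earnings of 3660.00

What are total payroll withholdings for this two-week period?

905.05

Canton Income Tax: taxable = 3660.00
  81.60 + 10.8% × (3660.00 − 1600.00) = 81.60 + 10.8% × 2060.00 = 304.08
Pension Levy: 3.52% × 3660.00 = 128.83
Workforce Levy: 7.9% × 3660.00 = 289.14
Long-Term Care Levy: 5% × 3660.00 = 183.00
Total: 304.08 + 128.83 + 289.14 + 183.00 = 905.05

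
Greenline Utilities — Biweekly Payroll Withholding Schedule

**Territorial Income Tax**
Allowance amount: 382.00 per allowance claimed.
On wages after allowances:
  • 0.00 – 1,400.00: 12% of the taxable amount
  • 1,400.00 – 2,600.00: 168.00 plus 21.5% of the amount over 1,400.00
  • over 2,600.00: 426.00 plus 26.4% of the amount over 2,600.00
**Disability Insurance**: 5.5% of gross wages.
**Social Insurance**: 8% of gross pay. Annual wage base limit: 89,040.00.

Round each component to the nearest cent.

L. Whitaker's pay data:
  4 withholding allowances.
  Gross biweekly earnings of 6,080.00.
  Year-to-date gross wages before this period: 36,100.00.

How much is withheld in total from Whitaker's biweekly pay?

1,762.13

Territorial Income Tax: taxable = 6,080.00 − 4×382.00 = 4,552.00
  426.00 + 26.4% × (4,552.00 − 2,600.00) = 426.00 + 26.4% × 1,952.00 = 941.33
Disability Insurance: 5.5% × 6,080.00 = 334.40
Social Insurance: 8% × 6,080.00 = 486.40
Total: 941.33 + 334.40 + 486.40 = 1,762.13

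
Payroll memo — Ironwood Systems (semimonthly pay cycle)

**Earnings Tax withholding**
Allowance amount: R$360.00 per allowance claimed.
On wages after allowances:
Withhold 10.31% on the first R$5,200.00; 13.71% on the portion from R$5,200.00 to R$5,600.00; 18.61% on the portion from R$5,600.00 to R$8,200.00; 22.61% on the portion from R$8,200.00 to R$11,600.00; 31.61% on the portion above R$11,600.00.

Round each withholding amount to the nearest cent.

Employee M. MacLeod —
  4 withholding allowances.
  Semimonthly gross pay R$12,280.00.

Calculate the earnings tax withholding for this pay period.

R$1,671.72

Earnings Tax: taxable = R$12,280.00 − 4×R$360.00 = R$10,840.00
  R$1,074.82 + 22.61% × (R$10,840.00 − R$8,200.00) = R$1,074.82 + 22.61% × R$2,640.00 = R$1,671.72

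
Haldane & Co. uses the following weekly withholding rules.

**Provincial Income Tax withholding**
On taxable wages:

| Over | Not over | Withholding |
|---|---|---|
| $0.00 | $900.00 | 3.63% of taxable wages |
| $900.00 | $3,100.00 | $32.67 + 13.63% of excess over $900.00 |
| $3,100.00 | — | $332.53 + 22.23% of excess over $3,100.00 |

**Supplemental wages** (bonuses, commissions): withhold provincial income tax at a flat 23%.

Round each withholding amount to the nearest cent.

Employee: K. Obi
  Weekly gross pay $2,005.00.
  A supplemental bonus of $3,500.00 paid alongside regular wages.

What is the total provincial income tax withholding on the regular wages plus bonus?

$988.28

Provincial Income Tax: taxable = $2,005.00
  $32.67 + 13.63% × ($2,005.00 − $900.00) = $32.67 + 13.63% × $1,105.00 = $183.28
Supplemental (23% flat on bonus): 23% × $3,500.00 = $805.00
Total provincial income tax: $183.28 + $805.00 = $988.28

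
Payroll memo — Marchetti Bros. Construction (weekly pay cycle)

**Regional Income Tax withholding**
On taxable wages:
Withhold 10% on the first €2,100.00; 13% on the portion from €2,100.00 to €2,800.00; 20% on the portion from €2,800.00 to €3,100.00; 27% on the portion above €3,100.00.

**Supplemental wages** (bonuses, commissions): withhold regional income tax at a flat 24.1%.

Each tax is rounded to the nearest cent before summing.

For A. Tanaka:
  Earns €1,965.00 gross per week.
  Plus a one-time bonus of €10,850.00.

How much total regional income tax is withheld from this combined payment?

€2,811.35

Regional Income Tax: taxable = €1,965.00
  10% × €1,965.00 = €196.50
Supplemental (24.1% flat on bonus): 24.1% × €10,850.00 = €2,614.85
Total regional income tax: €196.50 + €2,614.85 = €2,811.35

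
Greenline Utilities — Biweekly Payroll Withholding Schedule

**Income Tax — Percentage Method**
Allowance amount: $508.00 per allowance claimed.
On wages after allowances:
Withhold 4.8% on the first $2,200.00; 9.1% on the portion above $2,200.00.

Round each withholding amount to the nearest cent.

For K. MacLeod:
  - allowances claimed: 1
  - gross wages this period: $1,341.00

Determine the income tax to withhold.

$39.98

Income Tax: taxable = $1,341.00 − 1×$508.00 = $833.00
  4.8% × $833.00 = $39.98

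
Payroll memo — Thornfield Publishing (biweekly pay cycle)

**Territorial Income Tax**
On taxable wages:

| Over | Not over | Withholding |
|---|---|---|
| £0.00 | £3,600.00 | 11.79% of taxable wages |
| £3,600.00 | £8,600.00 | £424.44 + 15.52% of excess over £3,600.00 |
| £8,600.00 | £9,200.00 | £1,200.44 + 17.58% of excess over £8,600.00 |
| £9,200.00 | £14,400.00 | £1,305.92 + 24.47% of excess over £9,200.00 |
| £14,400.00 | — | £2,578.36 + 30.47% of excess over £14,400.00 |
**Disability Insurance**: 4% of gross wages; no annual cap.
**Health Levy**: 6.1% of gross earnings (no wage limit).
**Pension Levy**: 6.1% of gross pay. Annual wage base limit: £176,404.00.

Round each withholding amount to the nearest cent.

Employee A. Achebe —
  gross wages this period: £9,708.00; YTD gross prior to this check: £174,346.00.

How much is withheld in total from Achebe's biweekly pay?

£2,536.28

Territorial Income Tax: taxable = £9,708.00
  £1,305.92 + 24.47% × (£9,708.00 − £9,200.00) = £1,305.92 + 24.47% × £508.00 = £1,430.23
Disability Insurance: 4% × £9,708.00 = £388.32
Health Levy: 6.1% × £9,708.00 = £592.19
Pension Levy: cap £176,404.00 − YTD £174,346.00 = £2,058.00 subject; 6.1% × £2,058.00 = £125.54
Total: £1,430.23 + £388.32 + £592.19 + £125.54 = £2,536.28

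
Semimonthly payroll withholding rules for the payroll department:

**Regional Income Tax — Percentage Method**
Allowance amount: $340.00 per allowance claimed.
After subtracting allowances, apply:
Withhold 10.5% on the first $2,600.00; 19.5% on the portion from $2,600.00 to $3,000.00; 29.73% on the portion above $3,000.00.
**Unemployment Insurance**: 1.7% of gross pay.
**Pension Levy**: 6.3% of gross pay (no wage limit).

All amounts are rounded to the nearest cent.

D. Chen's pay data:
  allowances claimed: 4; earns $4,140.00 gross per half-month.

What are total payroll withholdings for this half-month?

$639.30

Regional Income Tax: taxable = $4,140.00 − 4×$340.00 = $2,780.00
  $273.00 + 19.5% × ($2,780.00 − $2,600.00) = $273.00 + 19.5% × $180.00 = $308.10
Unemployment Insurance: 1.7% × $4,140.00 = $70.38
Pension Levy: 6.3% × $4,140.00 = $260.82
Total: $308.10 + $70.38 + $260.82 = $639.30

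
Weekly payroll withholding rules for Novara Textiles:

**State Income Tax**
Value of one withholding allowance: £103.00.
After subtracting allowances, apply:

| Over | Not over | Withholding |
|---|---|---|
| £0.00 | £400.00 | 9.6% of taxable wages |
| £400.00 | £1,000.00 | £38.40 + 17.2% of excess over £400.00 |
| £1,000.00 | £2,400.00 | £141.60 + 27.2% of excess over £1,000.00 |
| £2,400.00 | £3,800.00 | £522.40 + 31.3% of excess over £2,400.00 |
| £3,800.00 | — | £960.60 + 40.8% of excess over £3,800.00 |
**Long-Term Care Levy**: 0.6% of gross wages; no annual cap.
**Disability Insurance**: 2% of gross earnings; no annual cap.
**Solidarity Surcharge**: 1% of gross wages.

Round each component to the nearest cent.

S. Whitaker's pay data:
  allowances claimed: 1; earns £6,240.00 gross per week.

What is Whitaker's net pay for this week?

State Income Tax: taxable = £6,240.00 − 1×£103.00 = £6,137.00
  £960.60 + 40.8% × (£6,137.00 − £3,800.00) = £960.60 + 40.8% × £2,337.00 = £1,914.10
Long-Term Care Levy: 0.6% × £6,240.00 = £37.44
Disability Insurance: 2% × £6,240.00 = £124.80
Solidarity Surcharge: 1% × £6,240.00 = £62.40
Total withheld: £1,914.10 + £37.44 + £124.80 + £62.40 = £2,138.74
Net pay: £6,240.00 − £2,138.74 = £4,101.26

£4,101.26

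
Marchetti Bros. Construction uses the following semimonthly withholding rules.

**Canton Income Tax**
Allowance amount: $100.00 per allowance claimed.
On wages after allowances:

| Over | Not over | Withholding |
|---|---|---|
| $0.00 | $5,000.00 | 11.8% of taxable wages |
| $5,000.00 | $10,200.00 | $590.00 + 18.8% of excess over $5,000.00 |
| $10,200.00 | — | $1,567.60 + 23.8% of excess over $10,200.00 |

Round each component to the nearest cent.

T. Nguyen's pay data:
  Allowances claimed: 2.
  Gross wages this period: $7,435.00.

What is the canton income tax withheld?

Canton Income Tax: taxable = $7,435.00 − 2×$100.00 = $7,235.00
  $590.00 + 18.8% × ($7,235.00 − $5,000.00) = $590.00 + 18.8% × $2,235.00 = $1,010.18

$1,010.18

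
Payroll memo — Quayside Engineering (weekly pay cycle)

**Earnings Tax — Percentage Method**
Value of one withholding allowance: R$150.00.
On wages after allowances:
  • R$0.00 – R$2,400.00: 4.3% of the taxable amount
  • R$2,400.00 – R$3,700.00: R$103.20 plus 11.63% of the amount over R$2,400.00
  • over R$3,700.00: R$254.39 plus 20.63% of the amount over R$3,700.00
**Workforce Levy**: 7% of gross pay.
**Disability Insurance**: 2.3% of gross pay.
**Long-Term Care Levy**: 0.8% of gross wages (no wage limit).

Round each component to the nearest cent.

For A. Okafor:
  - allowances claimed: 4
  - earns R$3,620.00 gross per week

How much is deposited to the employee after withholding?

R$3,079.07

Earnings Tax: taxable = R$3,620.00 − 4×R$150.00 = R$3,020.00
  R$103.20 + 11.63% × (R$3,020.00 − R$2,400.00) = R$103.20 + 11.63% × R$620.00 = R$175.31
Workforce Levy: 7% × R$3,620.00 = R$253.40
Disability Insurance: 2.3% × R$3,620.00 = R$83.26
Long-Term Care Levy: 0.8% × R$3,620.00 = R$28.96
Total withheld: R$175.31 + R$253.40 + R$83.26 + R$28.96 = R$540.93
Net pay: R$3,620.00 − R$540.93 = R$3,079.07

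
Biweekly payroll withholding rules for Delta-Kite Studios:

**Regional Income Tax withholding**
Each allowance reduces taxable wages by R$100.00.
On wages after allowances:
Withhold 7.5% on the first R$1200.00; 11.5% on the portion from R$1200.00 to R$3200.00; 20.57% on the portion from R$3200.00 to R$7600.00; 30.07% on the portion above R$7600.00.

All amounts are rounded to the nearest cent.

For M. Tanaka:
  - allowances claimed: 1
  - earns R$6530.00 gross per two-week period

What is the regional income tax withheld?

Regional Income Tax: taxable = R$6530.00 − 1×R$100.00 = R$6430.00
  R$320.00 + 20.57% × (R$6430.00 − R$3200.00) = R$320.00 + 20.57% × R$3230.00 = R$984.41

R$984.41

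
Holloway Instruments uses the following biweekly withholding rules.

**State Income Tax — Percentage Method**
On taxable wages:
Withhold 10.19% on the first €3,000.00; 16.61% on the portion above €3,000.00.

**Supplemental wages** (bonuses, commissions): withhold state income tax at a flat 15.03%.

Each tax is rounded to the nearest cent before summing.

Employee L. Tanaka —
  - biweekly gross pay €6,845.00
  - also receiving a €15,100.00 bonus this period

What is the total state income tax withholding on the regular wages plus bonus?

€3,213.88

State Income Tax: taxable = €6,845.00
  €305.70 + 16.61% × (€6,845.00 − €3,000.00) = €305.70 + 16.61% × €3,845.00 = €944.35
Supplemental (15.03% flat on bonus): 15.03% × €15,100.00 = €2,269.53
Total state income tax: €944.35 + €2,269.53 = €3,213.88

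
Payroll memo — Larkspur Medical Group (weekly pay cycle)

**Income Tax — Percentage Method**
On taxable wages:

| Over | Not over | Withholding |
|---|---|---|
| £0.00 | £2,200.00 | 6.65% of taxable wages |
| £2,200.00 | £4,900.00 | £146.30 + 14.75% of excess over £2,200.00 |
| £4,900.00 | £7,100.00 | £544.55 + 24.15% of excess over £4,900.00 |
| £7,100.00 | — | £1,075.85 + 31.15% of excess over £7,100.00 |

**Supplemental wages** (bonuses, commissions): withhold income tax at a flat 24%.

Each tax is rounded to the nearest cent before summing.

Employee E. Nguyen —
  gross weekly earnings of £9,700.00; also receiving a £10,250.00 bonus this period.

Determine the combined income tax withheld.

£4,345.75

Income Tax: taxable = £9,700.00
  £1,075.85 + 31.15% × (£9,700.00 − £7,100.00) = £1,075.85 + 31.15% × £2,600.00 = £1,885.75
Supplemental (24% flat on bonus): 24% × £10,250.00 = £2,460.00
Total income tax: £1,885.75 + £2,460.00 = £4,345.75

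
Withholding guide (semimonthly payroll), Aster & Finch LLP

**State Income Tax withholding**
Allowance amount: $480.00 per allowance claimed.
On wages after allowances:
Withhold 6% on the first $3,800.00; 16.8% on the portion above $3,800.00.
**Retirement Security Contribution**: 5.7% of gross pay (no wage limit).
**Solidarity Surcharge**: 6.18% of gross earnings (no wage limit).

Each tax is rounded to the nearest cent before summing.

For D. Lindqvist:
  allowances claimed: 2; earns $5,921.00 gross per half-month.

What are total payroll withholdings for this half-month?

$1,126.47

State Income Tax: taxable = $5,921.00 − 2×$480.00 = $4,961.00
  $228.00 + 16.8% × ($4,961.00 − $3,800.00) = $228.00 + 16.8% × $1,161.00 = $423.05
Retirement Security Contribution: 5.7% × $5,921.00 = $337.50
Solidarity Surcharge: 6.18% × $5,921.00 = $365.92
Total: $423.05 + $337.50 + $365.92 = $1,126.47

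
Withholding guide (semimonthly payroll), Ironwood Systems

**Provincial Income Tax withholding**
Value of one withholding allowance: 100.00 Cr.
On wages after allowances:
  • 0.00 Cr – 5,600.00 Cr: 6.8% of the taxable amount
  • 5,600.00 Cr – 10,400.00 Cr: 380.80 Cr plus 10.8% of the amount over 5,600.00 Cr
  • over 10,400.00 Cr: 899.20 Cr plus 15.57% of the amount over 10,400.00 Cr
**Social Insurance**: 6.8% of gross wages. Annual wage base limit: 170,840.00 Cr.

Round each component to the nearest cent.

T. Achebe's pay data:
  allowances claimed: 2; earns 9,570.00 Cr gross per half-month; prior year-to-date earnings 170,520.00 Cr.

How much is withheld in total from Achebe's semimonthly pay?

809.72 Cr

Provincial Income Tax: taxable = 9,570.00 Cr − 2×100.00 Cr = 9,370.00 Cr
  380.80 Cr + 10.8% × (9,370.00 Cr − 5,600.00 Cr) = 380.80 Cr + 10.8% × 3,770.00 Cr = 787.96 Cr
Social Insurance: cap 170,840.00 Cr − YTD 170,520.00 Cr = 320.00 Cr subject; 6.8% × 320.00 Cr = 21.76 Cr
Total: 787.96 Cr + 21.76 Cr = 809.72 Cr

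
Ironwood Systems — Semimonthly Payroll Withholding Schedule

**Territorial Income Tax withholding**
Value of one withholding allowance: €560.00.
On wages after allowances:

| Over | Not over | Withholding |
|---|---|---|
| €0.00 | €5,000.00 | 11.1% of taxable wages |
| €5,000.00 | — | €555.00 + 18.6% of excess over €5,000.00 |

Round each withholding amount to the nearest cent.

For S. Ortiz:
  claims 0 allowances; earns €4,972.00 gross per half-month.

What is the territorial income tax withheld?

Territorial Income Tax: taxable = €4,972.00
  11.1% × €4,972.00 = €551.89

€551.89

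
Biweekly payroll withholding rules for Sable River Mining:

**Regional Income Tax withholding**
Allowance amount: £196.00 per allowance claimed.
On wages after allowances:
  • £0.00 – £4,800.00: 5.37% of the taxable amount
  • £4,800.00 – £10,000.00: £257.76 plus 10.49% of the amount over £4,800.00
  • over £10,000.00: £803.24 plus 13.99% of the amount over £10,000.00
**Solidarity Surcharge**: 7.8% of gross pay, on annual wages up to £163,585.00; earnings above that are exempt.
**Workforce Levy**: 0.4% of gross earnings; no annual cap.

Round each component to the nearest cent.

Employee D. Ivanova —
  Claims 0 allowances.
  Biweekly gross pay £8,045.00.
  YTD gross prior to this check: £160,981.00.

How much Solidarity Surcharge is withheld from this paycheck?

Solidarity Surcharge: cap £163,585.00 − YTD £160,981.00 = £2,604.00 subject; 7.8% × £2,604.00 = £203.11

£203.11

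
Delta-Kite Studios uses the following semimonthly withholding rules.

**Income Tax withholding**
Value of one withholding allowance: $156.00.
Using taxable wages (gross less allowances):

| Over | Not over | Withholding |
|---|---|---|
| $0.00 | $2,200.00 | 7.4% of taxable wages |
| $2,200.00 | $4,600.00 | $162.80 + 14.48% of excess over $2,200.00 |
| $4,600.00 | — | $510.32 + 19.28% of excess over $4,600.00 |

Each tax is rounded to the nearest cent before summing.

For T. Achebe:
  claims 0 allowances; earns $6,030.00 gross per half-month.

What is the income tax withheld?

Income Tax: taxable = $6,030.00
  $510.32 + 19.28% × ($6,030.00 − $4,600.00) = $510.32 + 19.28% × $1,430.00 = $786.02

$786.02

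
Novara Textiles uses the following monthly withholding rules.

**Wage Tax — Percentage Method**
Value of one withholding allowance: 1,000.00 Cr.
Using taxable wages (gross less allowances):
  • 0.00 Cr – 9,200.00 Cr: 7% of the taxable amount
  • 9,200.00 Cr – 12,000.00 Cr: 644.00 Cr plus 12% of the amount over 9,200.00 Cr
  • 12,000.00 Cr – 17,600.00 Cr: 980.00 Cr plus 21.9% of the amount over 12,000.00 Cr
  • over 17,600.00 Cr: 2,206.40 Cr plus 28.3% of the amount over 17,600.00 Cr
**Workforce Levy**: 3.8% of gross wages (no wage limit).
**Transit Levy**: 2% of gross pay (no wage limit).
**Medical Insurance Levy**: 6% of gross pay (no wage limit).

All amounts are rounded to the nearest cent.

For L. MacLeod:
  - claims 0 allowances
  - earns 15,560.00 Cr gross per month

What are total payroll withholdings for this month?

3,595.72 Cr

Wage Tax: taxable = 15,560.00 Cr
  980.00 Cr + 21.9% × (15,560.00 Cr − 12,000.00 Cr) = 980.00 Cr + 21.9% × 3,560.00 Cr = 1,759.64 Cr
Workforce Levy: 3.8% × 15,560.00 Cr = 591.28 Cr
Transit Levy: 2% × 15,560.00 Cr = 311.20 Cr
Medical Insurance Levy: 6% × 15,560.00 Cr = 933.60 Cr
Total: 1,759.64 Cr + 591.28 Cr + 311.20 Cr + 933.60 Cr = 3,595.72 Cr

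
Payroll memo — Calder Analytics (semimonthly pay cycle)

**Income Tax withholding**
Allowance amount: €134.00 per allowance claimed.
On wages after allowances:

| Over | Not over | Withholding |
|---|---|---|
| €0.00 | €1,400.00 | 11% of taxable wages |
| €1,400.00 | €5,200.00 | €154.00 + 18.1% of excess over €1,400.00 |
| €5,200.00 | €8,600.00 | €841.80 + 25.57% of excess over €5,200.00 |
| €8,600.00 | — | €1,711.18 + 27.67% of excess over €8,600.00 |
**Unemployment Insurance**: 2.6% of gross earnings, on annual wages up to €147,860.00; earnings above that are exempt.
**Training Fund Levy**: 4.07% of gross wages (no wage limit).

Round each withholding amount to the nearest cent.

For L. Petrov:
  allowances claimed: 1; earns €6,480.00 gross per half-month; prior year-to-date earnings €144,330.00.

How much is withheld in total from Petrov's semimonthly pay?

€1,490.35

Income Tax: taxable = €6,480.00 − 1×€134.00 = €6,346.00
  €841.80 + 25.57% × (€6,346.00 − €5,200.00) = €841.80 + 25.57% × €1,146.00 = €1,134.83
Unemployment Insurance: cap €147,860.00 − YTD €144,330.00 = €3,530.00 subject; 2.6% × €3,530.00 = €91.78
Training Fund Levy: 4.07% × €6,480.00 = €263.74
Total: €1,134.83 + €91.78 + €263.74 = €1,490.35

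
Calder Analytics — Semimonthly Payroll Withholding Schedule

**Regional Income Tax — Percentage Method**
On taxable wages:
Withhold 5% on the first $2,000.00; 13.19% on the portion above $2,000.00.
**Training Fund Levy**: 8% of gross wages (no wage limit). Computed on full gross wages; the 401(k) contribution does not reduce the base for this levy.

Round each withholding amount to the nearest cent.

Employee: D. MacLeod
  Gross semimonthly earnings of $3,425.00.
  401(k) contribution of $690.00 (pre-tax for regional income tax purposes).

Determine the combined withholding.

Regional Income Tax: taxable = $3,425.00 − $690.00 = $2,735.00
  $100.00 + 13.19% × ($2,735.00 − $2,000.00) = $100.00 + 13.19% × $735.00 = $196.95
Training Fund Levy: 8% × $3,425.00 = $274.00
Total: $196.95 + $274.00 = $470.95

$470.95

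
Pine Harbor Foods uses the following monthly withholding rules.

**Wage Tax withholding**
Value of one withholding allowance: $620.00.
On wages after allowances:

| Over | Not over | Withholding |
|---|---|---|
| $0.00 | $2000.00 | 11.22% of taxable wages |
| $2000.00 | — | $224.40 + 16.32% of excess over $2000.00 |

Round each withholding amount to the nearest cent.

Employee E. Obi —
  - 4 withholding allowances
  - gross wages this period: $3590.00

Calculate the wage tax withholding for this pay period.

$124.54

Wage Tax: taxable = $3590.00 − 4×$620.00 = $1110.00
  11.22% × $1110.00 = $124.54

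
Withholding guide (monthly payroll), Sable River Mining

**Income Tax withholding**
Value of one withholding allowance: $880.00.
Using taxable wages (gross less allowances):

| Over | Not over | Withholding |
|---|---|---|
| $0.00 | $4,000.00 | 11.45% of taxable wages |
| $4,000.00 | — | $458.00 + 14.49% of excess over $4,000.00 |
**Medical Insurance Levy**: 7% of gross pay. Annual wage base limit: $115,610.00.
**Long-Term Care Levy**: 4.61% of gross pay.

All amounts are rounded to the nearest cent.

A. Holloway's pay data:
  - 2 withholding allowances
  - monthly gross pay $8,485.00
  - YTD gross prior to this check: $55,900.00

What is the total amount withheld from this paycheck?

Income Tax: taxable = $8,485.00 − 2×$880.00 = $6,725.00
  $458.00 + 14.49% × ($6,725.00 − $4,000.00) = $458.00 + 14.49% × $2,725.00 = $852.85
Medical Insurance Levy: 7% × $8,485.00 = $593.95
Long-Term Care Levy: 4.61% × $8,485.00 = $391.16
Total: $852.85 + $593.95 + $391.16 = $1,837.96

$1,837.96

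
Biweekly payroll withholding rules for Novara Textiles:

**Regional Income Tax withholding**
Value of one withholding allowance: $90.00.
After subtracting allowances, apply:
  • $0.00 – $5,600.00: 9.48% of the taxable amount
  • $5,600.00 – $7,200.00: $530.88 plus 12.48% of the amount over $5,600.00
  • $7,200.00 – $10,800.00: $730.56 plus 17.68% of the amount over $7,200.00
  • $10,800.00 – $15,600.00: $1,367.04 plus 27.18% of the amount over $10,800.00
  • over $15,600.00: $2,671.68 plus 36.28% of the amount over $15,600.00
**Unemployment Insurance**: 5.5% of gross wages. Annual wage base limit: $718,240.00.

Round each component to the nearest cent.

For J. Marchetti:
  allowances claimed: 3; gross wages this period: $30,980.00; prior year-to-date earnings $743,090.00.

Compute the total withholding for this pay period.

$8,153.59

Regional Income Tax: taxable = $30,980.00 − 3×$90.00 = $30,710.00
  $2,671.68 + 36.28% × ($30,710.00 − $15,600.00) = $2,671.68 + 36.28% × $15,110.00 = $8,153.59
Unemployment Insurance: YTD $743,090.00 ≥ cap $718,240.00 → $0.00
Total: $8,153.59 + $0.00 = $8,153.59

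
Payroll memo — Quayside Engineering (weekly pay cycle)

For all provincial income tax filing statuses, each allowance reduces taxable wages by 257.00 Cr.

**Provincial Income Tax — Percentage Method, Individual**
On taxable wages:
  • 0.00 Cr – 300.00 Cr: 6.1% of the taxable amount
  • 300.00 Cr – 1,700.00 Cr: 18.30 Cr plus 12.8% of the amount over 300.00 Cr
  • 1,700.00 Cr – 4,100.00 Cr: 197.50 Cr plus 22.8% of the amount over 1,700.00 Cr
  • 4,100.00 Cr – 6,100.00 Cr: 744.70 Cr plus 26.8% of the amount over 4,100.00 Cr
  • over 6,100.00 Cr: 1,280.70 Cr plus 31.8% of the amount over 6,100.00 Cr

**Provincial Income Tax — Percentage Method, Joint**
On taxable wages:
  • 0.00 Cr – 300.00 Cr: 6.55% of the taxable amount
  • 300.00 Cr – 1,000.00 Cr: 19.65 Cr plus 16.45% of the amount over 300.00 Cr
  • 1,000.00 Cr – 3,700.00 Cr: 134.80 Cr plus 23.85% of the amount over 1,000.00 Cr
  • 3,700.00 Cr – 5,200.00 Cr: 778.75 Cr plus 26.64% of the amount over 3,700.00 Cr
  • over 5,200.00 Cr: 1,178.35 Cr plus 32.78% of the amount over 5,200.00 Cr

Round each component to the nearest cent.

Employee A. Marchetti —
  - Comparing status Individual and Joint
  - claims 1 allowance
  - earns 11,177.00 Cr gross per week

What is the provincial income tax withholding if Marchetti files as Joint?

Provincial Income Tax (Joint): taxable = 11,177.00 Cr − 1×257.00 Cr = 10,920.00 Cr
  1,178.35 Cr + 32.78% × (10,920.00 Cr − 5,200.00 Cr) = 1,178.35 Cr + 32.78% × 5,720.00 Cr = 3,053.37 Cr

3,053.37 Cr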